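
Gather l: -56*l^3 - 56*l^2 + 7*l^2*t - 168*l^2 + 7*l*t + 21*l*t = -56*l^3 + l^2*(7*t - 224) + 28*l*t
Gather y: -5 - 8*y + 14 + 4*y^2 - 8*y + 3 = 4*y^2 - 16*y + 12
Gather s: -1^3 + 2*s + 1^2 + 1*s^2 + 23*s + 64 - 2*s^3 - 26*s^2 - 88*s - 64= -2*s^3 - 25*s^2 - 63*s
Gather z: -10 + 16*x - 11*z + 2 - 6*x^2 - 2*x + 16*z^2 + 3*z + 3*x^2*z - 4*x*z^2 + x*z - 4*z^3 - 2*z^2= -6*x^2 + 14*x - 4*z^3 + z^2*(14 - 4*x) + z*(3*x^2 + x - 8) - 8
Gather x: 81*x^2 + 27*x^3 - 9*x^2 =27*x^3 + 72*x^2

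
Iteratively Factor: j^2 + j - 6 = (j + 3)*(j - 2)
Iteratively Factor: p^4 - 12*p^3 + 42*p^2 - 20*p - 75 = (p - 5)*(p^3 - 7*p^2 + 7*p + 15) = (p - 5)*(p + 1)*(p^2 - 8*p + 15) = (p - 5)*(p - 3)*(p + 1)*(p - 5)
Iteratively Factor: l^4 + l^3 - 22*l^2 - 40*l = (l + 2)*(l^3 - l^2 - 20*l) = (l - 5)*(l + 2)*(l^2 + 4*l) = (l - 5)*(l + 2)*(l + 4)*(l)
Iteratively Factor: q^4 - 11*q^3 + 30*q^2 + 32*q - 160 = (q - 5)*(q^3 - 6*q^2 + 32) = (q - 5)*(q - 4)*(q^2 - 2*q - 8) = (q - 5)*(q - 4)*(q + 2)*(q - 4)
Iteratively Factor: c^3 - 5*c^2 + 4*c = (c - 4)*(c^2 - c) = (c - 4)*(c - 1)*(c)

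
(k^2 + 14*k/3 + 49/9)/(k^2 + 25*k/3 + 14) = (k + 7/3)/(k + 6)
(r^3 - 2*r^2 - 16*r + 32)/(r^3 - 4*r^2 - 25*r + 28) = (r^2 - 6*r + 8)/(r^2 - 8*r + 7)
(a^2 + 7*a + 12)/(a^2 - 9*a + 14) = (a^2 + 7*a + 12)/(a^2 - 9*a + 14)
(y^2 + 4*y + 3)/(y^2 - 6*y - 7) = (y + 3)/(y - 7)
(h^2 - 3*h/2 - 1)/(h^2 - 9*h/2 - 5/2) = (h - 2)/(h - 5)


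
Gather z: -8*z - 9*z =-17*z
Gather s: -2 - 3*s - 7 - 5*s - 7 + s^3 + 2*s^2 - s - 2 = s^3 + 2*s^2 - 9*s - 18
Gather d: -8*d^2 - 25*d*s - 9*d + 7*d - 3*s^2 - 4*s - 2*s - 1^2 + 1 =-8*d^2 + d*(-25*s - 2) - 3*s^2 - 6*s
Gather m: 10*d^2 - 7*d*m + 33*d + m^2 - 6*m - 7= 10*d^2 + 33*d + m^2 + m*(-7*d - 6) - 7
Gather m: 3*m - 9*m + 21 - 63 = -6*m - 42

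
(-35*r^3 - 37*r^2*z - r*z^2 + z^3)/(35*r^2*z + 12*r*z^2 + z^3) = (-7*r^2 - 6*r*z + z^2)/(z*(7*r + z))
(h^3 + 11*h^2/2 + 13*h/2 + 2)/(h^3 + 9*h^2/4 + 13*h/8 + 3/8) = 4*(h + 4)/(4*h + 3)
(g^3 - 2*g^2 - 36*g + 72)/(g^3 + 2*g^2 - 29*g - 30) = (g^2 - 8*g + 12)/(g^2 - 4*g - 5)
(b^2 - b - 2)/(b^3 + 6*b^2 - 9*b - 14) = 1/(b + 7)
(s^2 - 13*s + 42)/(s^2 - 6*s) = (s - 7)/s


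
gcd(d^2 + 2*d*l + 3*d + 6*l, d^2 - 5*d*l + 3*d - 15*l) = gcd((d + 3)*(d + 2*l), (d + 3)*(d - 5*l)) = d + 3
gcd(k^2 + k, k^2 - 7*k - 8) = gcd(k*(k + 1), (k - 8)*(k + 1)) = k + 1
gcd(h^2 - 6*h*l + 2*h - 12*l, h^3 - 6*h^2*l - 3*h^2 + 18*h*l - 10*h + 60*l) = h^2 - 6*h*l + 2*h - 12*l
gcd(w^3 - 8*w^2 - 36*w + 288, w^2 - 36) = w^2 - 36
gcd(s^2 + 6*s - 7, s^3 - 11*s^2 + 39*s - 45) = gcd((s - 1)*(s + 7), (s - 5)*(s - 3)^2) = 1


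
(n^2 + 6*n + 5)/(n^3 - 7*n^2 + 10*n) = (n^2 + 6*n + 5)/(n*(n^2 - 7*n + 10))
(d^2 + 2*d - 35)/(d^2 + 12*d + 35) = (d - 5)/(d + 5)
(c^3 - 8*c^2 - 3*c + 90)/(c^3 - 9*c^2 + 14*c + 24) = (c^2 - 2*c - 15)/(c^2 - 3*c - 4)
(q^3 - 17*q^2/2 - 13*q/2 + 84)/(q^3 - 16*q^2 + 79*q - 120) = (2*q^2 - q - 21)/(2*(q^2 - 8*q + 15))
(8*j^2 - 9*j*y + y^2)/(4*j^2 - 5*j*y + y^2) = (-8*j + y)/(-4*j + y)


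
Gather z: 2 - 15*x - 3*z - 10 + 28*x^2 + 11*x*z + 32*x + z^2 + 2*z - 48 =28*x^2 + 17*x + z^2 + z*(11*x - 1) - 56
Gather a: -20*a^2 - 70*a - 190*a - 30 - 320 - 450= -20*a^2 - 260*a - 800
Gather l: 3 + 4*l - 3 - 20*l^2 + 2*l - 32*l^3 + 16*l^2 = -32*l^3 - 4*l^2 + 6*l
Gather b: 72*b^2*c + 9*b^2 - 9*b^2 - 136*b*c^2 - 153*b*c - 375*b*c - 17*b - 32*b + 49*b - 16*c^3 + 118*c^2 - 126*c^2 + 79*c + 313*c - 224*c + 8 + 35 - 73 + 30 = 72*b^2*c + b*(-136*c^2 - 528*c) - 16*c^3 - 8*c^2 + 168*c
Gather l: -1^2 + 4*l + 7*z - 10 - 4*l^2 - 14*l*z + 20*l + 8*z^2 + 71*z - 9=-4*l^2 + l*(24 - 14*z) + 8*z^2 + 78*z - 20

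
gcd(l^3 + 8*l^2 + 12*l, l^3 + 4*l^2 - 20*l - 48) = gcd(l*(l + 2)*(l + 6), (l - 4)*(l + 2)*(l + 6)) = l^2 + 8*l + 12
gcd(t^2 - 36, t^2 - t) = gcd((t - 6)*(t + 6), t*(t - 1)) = 1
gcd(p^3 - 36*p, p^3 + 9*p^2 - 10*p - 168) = p + 6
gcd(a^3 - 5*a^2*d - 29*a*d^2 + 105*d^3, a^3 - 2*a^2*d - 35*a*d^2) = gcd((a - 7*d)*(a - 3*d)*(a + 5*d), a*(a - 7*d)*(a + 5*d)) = a^2 - 2*a*d - 35*d^2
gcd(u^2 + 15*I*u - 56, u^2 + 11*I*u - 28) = u + 7*I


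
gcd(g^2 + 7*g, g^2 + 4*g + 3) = 1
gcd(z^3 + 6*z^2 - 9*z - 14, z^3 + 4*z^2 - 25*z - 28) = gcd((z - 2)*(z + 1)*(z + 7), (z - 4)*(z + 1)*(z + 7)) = z^2 + 8*z + 7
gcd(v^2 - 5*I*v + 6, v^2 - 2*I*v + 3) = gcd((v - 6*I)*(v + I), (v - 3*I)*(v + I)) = v + I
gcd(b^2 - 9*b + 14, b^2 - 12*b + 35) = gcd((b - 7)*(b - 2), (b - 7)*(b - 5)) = b - 7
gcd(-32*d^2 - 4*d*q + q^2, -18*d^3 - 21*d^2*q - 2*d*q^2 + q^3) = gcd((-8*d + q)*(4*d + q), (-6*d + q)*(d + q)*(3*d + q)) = 1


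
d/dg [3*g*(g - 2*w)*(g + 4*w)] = 9*g^2 + 12*g*w - 24*w^2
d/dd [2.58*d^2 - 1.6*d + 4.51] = 5.16*d - 1.6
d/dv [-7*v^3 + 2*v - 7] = 2 - 21*v^2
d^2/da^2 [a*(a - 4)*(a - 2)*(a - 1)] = 12*a^2 - 42*a + 28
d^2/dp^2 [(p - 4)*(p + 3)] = 2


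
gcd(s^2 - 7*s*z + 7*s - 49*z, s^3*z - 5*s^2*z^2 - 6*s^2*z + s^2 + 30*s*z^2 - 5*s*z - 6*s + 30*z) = 1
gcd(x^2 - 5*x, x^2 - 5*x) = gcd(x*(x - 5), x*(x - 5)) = x^2 - 5*x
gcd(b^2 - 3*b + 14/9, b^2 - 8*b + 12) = 1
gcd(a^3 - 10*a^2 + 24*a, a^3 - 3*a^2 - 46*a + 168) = a^2 - 10*a + 24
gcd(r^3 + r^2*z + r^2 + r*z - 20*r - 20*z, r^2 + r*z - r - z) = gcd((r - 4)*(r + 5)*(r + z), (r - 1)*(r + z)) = r + z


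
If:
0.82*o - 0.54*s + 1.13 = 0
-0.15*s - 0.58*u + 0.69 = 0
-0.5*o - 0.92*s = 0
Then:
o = -1.01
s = 0.55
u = 1.05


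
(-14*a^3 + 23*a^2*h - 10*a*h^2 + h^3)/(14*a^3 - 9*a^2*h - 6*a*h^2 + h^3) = (-2*a + h)/(2*a + h)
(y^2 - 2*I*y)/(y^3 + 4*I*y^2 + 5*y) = (y - 2*I)/(y^2 + 4*I*y + 5)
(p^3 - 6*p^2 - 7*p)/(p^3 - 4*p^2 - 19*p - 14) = p/(p + 2)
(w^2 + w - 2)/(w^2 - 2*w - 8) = (w - 1)/(w - 4)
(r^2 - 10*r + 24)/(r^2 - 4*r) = (r - 6)/r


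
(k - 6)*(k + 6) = k^2 - 36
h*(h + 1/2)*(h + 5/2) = h^3 + 3*h^2 + 5*h/4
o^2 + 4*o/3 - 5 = (o - 5/3)*(o + 3)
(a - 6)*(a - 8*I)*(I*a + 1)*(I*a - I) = -a^4 + 7*a^3 + 9*I*a^3 + 2*a^2 - 63*I*a^2 - 56*a + 54*I*a + 48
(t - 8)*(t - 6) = t^2 - 14*t + 48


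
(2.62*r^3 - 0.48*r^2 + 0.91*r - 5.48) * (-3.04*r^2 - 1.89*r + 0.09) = -7.9648*r^5 - 3.4926*r^4 - 1.6234*r^3 + 14.8961*r^2 + 10.4391*r - 0.4932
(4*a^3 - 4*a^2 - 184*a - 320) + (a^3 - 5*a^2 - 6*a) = 5*a^3 - 9*a^2 - 190*a - 320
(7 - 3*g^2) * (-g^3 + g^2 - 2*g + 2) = 3*g^5 - 3*g^4 - g^3 + g^2 - 14*g + 14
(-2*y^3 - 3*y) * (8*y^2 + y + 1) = -16*y^5 - 2*y^4 - 26*y^3 - 3*y^2 - 3*y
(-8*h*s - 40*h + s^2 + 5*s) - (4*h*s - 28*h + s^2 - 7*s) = -12*h*s - 12*h + 12*s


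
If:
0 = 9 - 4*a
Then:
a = 9/4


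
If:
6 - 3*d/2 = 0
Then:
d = 4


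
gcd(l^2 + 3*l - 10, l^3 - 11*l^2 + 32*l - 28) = l - 2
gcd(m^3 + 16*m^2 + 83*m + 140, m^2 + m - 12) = m + 4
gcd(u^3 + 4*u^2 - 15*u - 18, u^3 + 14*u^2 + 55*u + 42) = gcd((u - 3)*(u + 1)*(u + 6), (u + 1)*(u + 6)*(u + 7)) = u^2 + 7*u + 6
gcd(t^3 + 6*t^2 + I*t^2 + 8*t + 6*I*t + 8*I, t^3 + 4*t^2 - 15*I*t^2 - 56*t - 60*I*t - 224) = t + 4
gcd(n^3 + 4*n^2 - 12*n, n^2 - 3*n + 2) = n - 2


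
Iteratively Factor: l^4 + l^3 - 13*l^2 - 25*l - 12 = (l + 3)*(l^3 - 2*l^2 - 7*l - 4) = (l + 1)*(l + 3)*(l^2 - 3*l - 4) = (l - 4)*(l + 1)*(l + 3)*(l + 1)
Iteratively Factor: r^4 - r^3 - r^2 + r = (r - 1)*(r^3 - r) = r*(r - 1)*(r^2 - 1) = r*(r - 1)^2*(r + 1)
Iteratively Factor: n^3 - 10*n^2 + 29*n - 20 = (n - 4)*(n^2 - 6*n + 5) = (n - 5)*(n - 4)*(n - 1)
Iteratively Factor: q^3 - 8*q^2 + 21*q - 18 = (q - 3)*(q^2 - 5*q + 6) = (q - 3)^2*(q - 2)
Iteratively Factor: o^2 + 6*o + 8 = (o + 2)*(o + 4)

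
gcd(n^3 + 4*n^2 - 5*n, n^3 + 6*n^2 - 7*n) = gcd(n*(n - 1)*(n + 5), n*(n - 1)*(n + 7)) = n^2 - n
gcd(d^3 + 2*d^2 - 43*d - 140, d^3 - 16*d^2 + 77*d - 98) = d - 7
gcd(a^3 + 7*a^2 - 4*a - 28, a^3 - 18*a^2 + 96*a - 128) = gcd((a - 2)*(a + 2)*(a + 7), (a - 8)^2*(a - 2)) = a - 2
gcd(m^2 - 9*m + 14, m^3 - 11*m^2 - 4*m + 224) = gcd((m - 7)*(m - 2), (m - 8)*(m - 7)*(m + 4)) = m - 7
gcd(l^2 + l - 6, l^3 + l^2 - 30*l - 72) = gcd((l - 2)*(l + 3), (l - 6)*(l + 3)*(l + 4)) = l + 3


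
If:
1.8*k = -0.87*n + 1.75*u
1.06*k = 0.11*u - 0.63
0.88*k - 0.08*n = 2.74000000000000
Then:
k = -7.25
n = -113.98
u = -64.12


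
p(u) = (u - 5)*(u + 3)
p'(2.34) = 2.68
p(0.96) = -16.00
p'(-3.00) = -8.00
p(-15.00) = 240.00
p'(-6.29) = -14.58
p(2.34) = -14.20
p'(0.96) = -0.08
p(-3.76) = 6.66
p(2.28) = -14.36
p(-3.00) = 0.00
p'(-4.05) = -10.10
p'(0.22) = -1.56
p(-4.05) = 9.50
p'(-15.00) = -32.00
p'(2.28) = 2.56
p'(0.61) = -0.78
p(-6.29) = 37.14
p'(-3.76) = -9.52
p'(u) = 2*u - 2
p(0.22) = -15.39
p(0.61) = -15.85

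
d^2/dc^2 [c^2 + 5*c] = 2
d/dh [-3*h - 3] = -3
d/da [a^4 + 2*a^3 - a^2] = 2*a*(2*a^2 + 3*a - 1)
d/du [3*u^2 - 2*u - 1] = 6*u - 2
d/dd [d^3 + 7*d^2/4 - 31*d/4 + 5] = 3*d^2 + 7*d/2 - 31/4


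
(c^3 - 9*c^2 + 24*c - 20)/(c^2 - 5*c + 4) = (c^3 - 9*c^2 + 24*c - 20)/(c^2 - 5*c + 4)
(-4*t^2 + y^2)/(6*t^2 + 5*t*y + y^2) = (-2*t + y)/(3*t + y)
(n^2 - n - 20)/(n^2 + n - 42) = (n^2 - n - 20)/(n^2 + n - 42)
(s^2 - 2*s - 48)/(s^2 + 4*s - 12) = (s - 8)/(s - 2)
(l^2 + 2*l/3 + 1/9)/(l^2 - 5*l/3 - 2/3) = (l + 1/3)/(l - 2)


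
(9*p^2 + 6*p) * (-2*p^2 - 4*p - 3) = -18*p^4 - 48*p^3 - 51*p^2 - 18*p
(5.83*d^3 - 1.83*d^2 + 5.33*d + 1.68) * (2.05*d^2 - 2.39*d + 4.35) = 11.9515*d^5 - 17.6852*d^4 + 40.6607*d^3 - 17.2552*d^2 + 19.1703*d + 7.308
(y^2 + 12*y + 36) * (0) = 0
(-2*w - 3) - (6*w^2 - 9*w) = -6*w^2 + 7*w - 3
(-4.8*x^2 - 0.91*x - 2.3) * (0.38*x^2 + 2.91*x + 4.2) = -1.824*x^4 - 14.3138*x^3 - 23.6821*x^2 - 10.515*x - 9.66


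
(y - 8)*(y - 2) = y^2 - 10*y + 16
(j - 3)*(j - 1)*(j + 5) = j^3 + j^2 - 17*j + 15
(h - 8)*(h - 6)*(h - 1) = h^3 - 15*h^2 + 62*h - 48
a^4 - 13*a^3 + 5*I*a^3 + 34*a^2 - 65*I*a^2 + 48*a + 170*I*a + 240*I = (a - 8)*(a - 6)*(a + 1)*(a + 5*I)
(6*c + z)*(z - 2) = 6*c*z - 12*c + z^2 - 2*z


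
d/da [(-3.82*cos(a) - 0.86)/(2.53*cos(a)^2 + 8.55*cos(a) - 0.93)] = (9.66459999999999*sin(a)^2 - 4.3516*cos(a) - 20.5702)*sin(a)/(2.53*cos(a)^2 + 8.55*cos(a) - 0.93)^2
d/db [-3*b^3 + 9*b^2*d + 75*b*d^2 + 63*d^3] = -9*b^2 + 18*b*d + 75*d^2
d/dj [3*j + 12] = 3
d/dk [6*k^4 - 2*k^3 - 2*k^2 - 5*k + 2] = 24*k^3 - 6*k^2 - 4*k - 5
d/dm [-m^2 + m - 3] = 1 - 2*m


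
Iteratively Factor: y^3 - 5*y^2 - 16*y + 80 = (y - 5)*(y^2 - 16) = (y - 5)*(y + 4)*(y - 4)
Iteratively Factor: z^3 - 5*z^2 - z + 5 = (z + 1)*(z^2 - 6*z + 5) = (z - 5)*(z + 1)*(z - 1)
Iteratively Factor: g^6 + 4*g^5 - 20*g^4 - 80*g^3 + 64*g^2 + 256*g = (g + 2)*(g^5 + 2*g^4 - 24*g^3 - 32*g^2 + 128*g) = (g + 2)*(g + 4)*(g^4 - 2*g^3 - 16*g^2 + 32*g) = (g + 2)*(g + 4)^2*(g^3 - 6*g^2 + 8*g) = g*(g + 2)*(g + 4)^2*(g^2 - 6*g + 8) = g*(g - 4)*(g + 2)*(g + 4)^2*(g - 2)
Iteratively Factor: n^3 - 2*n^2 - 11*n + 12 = (n - 1)*(n^2 - n - 12) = (n - 1)*(n + 3)*(n - 4)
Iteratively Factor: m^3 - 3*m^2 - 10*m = (m + 2)*(m^2 - 5*m) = m*(m + 2)*(m - 5)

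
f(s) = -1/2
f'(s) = 0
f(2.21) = -0.50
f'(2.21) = 0.00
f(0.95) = -0.50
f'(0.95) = 0.00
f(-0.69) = -0.50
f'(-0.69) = 0.00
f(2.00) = -0.50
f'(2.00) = 0.00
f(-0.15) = -0.50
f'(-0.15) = 0.00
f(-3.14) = -0.50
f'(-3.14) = 0.00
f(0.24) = -0.50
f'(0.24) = 0.00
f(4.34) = -0.50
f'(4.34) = 0.00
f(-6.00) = -0.50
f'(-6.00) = 0.00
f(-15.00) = -0.50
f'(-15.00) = 0.00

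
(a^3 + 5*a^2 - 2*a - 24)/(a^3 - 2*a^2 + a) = (a^3 + 5*a^2 - 2*a - 24)/(a*(a^2 - 2*a + 1))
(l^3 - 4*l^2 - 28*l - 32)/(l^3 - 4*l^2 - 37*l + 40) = (l^2 + 4*l + 4)/(l^2 + 4*l - 5)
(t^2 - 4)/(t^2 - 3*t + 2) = (t + 2)/(t - 1)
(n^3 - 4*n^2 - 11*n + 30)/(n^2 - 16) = (n^3 - 4*n^2 - 11*n + 30)/(n^2 - 16)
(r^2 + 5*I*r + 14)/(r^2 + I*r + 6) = (r + 7*I)/(r + 3*I)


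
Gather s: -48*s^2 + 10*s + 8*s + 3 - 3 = -48*s^2 + 18*s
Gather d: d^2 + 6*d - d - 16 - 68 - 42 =d^2 + 5*d - 126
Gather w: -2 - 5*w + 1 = -5*w - 1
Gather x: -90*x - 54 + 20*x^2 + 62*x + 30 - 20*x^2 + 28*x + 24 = 0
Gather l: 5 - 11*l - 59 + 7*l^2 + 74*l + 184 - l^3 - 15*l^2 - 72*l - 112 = -l^3 - 8*l^2 - 9*l + 18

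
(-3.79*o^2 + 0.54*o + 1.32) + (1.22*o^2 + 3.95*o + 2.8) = -2.57*o^2 + 4.49*o + 4.12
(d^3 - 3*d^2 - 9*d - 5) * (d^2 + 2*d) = d^5 - d^4 - 15*d^3 - 23*d^2 - 10*d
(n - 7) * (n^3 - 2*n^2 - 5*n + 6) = n^4 - 9*n^3 + 9*n^2 + 41*n - 42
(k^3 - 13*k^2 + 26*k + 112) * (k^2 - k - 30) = k^5 - 14*k^4 + 9*k^3 + 476*k^2 - 892*k - 3360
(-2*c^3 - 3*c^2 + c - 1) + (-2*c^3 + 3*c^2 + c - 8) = -4*c^3 + 2*c - 9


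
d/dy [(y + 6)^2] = 2*y + 12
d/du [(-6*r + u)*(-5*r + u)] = -11*r + 2*u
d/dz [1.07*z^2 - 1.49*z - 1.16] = 2.14*z - 1.49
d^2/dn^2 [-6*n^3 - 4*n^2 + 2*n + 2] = -36*n - 8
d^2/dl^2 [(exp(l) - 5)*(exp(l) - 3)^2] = (9*exp(2*l) - 44*exp(l) + 39)*exp(l)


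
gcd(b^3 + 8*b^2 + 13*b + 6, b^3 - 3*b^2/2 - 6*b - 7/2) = b^2 + 2*b + 1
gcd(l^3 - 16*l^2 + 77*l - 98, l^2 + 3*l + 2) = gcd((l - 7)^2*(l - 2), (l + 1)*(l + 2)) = 1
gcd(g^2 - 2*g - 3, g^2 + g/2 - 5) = 1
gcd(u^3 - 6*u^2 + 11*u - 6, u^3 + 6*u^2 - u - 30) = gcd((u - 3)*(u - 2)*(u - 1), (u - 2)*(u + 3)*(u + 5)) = u - 2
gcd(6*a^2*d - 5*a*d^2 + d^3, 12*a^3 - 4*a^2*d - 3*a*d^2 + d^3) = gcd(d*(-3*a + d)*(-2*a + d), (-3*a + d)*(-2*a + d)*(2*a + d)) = 6*a^2 - 5*a*d + d^2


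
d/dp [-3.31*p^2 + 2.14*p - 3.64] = 2.14 - 6.62*p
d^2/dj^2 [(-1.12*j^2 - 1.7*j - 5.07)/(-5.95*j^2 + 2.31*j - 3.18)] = (151.15618*j^3 + 949.79493*j^2 - 611.10189*j - 90.12339)/(210.644875*j^6 - 245.339325*j^5 + 432.989235*j^4 - 274.571451*j^3 + 231.412734*j^2 - 70.078932*j + 32.157432)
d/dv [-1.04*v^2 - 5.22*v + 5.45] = -2.08*v - 5.22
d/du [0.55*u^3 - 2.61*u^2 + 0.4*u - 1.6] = 1.65*u^2 - 5.22*u + 0.4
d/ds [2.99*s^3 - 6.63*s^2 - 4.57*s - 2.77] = 8.97*s^2 - 13.26*s - 4.57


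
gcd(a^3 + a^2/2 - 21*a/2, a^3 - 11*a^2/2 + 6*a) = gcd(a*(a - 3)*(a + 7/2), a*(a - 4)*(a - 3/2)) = a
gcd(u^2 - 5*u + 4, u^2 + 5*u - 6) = u - 1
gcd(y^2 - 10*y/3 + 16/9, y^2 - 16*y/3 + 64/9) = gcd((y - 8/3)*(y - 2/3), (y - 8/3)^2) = y - 8/3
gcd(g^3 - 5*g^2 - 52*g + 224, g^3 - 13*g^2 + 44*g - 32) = g^2 - 12*g + 32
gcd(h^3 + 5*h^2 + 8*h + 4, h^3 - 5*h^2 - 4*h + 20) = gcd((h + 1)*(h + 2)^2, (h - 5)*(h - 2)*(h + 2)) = h + 2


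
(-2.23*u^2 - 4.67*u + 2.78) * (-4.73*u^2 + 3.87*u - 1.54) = 10.5479*u^4 + 13.459*u^3 - 27.7881*u^2 + 17.9504*u - 4.2812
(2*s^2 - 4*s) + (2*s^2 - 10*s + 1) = 4*s^2 - 14*s + 1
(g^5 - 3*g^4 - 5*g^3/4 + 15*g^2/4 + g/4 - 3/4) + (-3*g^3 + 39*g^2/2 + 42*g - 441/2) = g^5 - 3*g^4 - 17*g^3/4 + 93*g^2/4 + 169*g/4 - 885/4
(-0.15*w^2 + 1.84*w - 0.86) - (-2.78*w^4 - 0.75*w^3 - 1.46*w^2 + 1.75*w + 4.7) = 2.78*w^4 + 0.75*w^3 + 1.31*w^2 + 0.0900000000000001*w - 5.56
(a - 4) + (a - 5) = 2*a - 9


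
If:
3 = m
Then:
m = 3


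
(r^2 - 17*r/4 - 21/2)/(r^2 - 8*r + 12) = (r + 7/4)/(r - 2)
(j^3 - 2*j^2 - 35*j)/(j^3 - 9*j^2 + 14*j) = (j + 5)/(j - 2)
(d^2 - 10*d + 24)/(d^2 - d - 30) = (d - 4)/(d + 5)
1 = 1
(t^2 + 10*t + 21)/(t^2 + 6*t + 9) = (t + 7)/(t + 3)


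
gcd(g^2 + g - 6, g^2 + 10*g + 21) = g + 3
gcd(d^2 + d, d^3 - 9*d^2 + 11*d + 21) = d + 1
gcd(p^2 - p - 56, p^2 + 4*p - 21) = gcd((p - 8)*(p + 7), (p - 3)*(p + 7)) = p + 7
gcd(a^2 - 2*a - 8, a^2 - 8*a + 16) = a - 4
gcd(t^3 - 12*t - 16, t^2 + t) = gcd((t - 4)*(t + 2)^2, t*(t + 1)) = 1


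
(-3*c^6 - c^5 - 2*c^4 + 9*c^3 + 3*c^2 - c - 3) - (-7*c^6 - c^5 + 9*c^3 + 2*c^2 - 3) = 4*c^6 - 2*c^4 + c^2 - c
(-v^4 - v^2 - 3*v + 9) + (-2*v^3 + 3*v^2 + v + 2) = -v^4 - 2*v^3 + 2*v^2 - 2*v + 11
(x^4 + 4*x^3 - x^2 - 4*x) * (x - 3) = x^5 + x^4 - 13*x^3 - x^2 + 12*x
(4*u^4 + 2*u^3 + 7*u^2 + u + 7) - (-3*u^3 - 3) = 4*u^4 + 5*u^3 + 7*u^2 + u + 10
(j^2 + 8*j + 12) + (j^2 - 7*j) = 2*j^2 + j + 12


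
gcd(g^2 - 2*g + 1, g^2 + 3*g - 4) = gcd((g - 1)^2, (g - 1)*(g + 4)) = g - 1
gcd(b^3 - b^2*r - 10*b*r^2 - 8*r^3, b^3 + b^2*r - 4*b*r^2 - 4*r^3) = b^2 + 3*b*r + 2*r^2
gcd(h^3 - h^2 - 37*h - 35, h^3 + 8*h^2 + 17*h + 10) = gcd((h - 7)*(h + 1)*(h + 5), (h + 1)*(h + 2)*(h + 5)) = h^2 + 6*h + 5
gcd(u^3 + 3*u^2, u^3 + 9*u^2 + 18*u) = u^2 + 3*u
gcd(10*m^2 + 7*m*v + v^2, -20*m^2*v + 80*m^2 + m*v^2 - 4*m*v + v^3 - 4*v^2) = 5*m + v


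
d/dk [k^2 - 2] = 2*k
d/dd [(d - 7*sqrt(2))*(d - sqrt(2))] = 2*d - 8*sqrt(2)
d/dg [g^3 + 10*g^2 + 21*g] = 3*g^2 + 20*g + 21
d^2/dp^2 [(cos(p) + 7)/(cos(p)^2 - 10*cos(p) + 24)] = (-9*(1 - cos(2*p))^2*cos(p)/4 - 19*(1 - cos(2*p))^2/2 - 5105*cos(p)/2 - 151*cos(2*p) + 87*cos(3*p) + cos(5*p)/2 + 1431)/((cos(p) - 6)^3*(cos(p) - 4)^3)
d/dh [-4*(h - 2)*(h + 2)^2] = 4*(2 - 3*h)*(h + 2)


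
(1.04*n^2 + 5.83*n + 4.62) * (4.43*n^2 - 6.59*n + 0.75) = 4.6072*n^4 + 18.9733*n^3 - 17.1731*n^2 - 26.0733*n + 3.465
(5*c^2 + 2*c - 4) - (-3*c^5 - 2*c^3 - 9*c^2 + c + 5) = 3*c^5 + 2*c^3 + 14*c^2 + c - 9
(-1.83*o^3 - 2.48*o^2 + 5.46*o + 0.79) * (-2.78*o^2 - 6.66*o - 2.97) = 5.0874*o^5 + 19.0822*o^4 + 6.7731*o^3 - 31.1942*o^2 - 21.4776*o - 2.3463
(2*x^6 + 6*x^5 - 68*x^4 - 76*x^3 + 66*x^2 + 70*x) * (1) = 2*x^6 + 6*x^5 - 68*x^4 - 76*x^3 + 66*x^2 + 70*x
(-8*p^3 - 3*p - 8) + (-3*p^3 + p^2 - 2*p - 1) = -11*p^3 + p^2 - 5*p - 9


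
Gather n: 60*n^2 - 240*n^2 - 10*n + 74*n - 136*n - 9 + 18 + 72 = -180*n^2 - 72*n + 81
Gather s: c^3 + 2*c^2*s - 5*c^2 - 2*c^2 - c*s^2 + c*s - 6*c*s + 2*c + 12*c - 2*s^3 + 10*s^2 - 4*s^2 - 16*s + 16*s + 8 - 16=c^3 - 7*c^2 + 14*c - 2*s^3 + s^2*(6 - c) + s*(2*c^2 - 5*c) - 8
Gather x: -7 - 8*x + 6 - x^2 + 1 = -x^2 - 8*x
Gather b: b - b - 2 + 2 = 0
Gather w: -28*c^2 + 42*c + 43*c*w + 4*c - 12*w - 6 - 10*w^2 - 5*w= -28*c^2 + 46*c - 10*w^2 + w*(43*c - 17) - 6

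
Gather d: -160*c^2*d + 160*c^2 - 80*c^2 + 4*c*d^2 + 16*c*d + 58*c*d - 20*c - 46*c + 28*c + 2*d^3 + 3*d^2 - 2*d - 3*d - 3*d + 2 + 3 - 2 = 80*c^2 - 38*c + 2*d^3 + d^2*(4*c + 3) + d*(-160*c^2 + 74*c - 8) + 3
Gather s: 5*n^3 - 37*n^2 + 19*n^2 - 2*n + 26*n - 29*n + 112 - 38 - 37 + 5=5*n^3 - 18*n^2 - 5*n + 42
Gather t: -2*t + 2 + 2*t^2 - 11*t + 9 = 2*t^2 - 13*t + 11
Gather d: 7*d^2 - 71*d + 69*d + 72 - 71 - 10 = 7*d^2 - 2*d - 9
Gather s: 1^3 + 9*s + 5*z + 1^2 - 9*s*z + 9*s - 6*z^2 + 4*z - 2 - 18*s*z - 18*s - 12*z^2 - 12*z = -27*s*z - 18*z^2 - 3*z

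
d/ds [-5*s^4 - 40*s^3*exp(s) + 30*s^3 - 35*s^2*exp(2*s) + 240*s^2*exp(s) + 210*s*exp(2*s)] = -40*s^3*exp(s) - 20*s^3 - 70*s^2*exp(2*s) + 120*s^2*exp(s) + 90*s^2 + 350*s*exp(2*s) + 480*s*exp(s) + 210*exp(2*s)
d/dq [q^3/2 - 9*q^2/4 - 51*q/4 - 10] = 3*q^2/2 - 9*q/2 - 51/4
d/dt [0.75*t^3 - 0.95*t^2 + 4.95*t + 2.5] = 2.25*t^2 - 1.9*t + 4.95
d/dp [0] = 0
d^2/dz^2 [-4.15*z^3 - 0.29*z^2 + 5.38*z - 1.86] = -24.9*z - 0.58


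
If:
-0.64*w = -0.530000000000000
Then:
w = 0.83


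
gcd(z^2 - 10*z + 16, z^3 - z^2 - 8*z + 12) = z - 2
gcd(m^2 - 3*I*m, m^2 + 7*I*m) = m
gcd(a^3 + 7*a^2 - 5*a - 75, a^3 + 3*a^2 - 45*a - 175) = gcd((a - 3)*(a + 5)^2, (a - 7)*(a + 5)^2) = a^2 + 10*a + 25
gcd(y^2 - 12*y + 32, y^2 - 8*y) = y - 8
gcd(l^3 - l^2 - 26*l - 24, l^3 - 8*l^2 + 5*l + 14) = l + 1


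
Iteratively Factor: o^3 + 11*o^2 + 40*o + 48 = (o + 4)*(o^2 + 7*o + 12) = (o + 4)^2*(o + 3)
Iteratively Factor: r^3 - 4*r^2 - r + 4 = (r - 4)*(r^2 - 1) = (r - 4)*(r - 1)*(r + 1)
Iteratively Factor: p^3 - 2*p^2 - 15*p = (p + 3)*(p^2 - 5*p) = (p - 5)*(p + 3)*(p)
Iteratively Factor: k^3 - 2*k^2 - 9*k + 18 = (k - 3)*(k^2 + k - 6) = (k - 3)*(k - 2)*(k + 3)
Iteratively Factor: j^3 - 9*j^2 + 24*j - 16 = (j - 4)*(j^2 - 5*j + 4) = (j - 4)*(j - 1)*(j - 4)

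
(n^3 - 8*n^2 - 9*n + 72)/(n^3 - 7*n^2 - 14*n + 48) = (n - 3)/(n - 2)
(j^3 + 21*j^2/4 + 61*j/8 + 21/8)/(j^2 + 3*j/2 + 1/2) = (4*j^2 + 19*j + 21)/(4*(j + 1))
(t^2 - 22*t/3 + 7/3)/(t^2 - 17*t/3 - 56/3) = (-3*t^2 + 22*t - 7)/(-3*t^2 + 17*t + 56)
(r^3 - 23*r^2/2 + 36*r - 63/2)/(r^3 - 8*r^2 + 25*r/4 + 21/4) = 2*(r - 3)/(2*r + 1)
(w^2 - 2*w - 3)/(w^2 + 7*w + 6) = (w - 3)/(w + 6)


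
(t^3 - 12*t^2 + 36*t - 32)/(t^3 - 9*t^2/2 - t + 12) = 2*(t^2 - 10*t + 16)/(2*t^2 - 5*t - 12)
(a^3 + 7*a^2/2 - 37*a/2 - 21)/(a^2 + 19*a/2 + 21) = (2*a^2 - 5*a - 7)/(2*a + 7)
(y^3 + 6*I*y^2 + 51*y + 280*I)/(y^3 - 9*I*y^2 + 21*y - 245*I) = (y + 8*I)/(y - 7*I)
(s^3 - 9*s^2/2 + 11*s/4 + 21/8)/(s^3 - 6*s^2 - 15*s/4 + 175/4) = (4*s^2 - 4*s - 3)/(2*(2*s^2 - 5*s - 25))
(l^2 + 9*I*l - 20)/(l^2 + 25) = (l + 4*I)/(l - 5*I)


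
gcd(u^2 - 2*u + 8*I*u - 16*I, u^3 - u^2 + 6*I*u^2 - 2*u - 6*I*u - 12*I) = u - 2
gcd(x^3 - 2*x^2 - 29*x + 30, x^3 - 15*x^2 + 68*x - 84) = x - 6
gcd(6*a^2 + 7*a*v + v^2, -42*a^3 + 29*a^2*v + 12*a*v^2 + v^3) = 6*a + v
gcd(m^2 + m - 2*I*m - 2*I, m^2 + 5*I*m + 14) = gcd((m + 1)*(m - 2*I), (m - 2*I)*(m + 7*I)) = m - 2*I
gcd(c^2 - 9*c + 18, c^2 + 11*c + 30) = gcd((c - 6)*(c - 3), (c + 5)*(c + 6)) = 1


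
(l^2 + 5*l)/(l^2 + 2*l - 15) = l/(l - 3)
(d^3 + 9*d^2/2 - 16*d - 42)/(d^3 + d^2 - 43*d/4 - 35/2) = 2*(d + 6)/(2*d + 5)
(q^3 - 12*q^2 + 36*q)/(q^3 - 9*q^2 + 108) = q/(q + 3)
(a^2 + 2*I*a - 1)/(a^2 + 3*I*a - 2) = (a + I)/(a + 2*I)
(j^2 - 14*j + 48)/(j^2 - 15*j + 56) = (j - 6)/(j - 7)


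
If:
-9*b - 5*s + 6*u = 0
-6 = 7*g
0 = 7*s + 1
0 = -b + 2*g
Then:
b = -12/7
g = -6/7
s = -1/7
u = -113/42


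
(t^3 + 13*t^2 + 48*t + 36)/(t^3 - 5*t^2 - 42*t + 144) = (t^2 + 7*t + 6)/(t^2 - 11*t + 24)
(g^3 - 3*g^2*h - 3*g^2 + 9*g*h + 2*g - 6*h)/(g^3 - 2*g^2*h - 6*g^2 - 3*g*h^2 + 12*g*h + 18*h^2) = (g^2 - 3*g + 2)/(g^2 + g*h - 6*g - 6*h)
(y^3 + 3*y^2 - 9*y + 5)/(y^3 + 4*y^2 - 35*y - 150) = (y^2 - 2*y + 1)/(y^2 - y - 30)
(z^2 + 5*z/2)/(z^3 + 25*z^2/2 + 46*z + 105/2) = z/(z^2 + 10*z + 21)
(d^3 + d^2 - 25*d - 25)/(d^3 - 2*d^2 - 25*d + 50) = (d + 1)/(d - 2)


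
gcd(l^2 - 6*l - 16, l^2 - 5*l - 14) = l + 2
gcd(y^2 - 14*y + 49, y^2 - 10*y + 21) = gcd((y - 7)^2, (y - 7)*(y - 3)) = y - 7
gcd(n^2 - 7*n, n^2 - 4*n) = n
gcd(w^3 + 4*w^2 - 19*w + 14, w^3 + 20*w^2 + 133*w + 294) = w + 7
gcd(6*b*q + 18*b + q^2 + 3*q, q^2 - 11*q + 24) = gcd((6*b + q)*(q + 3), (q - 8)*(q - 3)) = 1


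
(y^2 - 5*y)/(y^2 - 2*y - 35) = y*(5 - y)/(-y^2 + 2*y + 35)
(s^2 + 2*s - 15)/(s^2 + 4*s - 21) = (s + 5)/(s + 7)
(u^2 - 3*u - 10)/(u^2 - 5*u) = (u + 2)/u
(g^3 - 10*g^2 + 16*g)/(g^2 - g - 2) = g*(g - 8)/(g + 1)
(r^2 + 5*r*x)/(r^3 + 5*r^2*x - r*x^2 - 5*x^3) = r/(r^2 - x^2)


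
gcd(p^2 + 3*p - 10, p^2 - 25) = p + 5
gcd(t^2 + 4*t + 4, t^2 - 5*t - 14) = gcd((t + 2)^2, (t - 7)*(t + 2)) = t + 2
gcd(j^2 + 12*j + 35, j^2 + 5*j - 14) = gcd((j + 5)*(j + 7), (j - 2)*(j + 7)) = j + 7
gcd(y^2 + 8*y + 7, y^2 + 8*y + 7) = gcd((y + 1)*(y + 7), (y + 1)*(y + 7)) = y^2 + 8*y + 7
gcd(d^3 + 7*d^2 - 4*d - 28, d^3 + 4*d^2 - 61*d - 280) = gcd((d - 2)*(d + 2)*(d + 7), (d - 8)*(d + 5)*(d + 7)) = d + 7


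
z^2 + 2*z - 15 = (z - 3)*(z + 5)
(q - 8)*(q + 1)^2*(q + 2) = q^4 - 4*q^3 - 27*q^2 - 38*q - 16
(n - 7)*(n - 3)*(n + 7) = n^3 - 3*n^2 - 49*n + 147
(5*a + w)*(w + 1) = 5*a*w + 5*a + w^2 + w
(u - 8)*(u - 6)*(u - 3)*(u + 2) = u^4 - 15*u^3 + 56*u^2 + 36*u - 288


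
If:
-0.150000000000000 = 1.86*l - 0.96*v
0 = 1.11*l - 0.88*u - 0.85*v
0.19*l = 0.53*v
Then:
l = -0.10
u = -0.09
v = -0.04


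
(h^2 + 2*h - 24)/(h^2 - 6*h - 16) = (-h^2 - 2*h + 24)/(-h^2 + 6*h + 16)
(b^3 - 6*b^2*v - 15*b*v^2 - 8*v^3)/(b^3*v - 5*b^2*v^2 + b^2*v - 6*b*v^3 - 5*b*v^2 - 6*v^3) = (-b^2 + 7*b*v + 8*v^2)/(v*(-b^2 + 6*b*v - b + 6*v))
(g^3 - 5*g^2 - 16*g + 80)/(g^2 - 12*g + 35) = (g^2 - 16)/(g - 7)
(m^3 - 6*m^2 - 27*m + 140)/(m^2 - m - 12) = (m^2 - 2*m - 35)/(m + 3)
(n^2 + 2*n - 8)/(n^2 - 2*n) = (n + 4)/n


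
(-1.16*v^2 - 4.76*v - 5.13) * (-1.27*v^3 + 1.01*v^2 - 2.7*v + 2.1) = 1.4732*v^5 + 4.8736*v^4 + 4.8395*v^3 + 5.2347*v^2 + 3.855*v - 10.773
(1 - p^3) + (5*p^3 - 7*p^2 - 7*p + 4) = 4*p^3 - 7*p^2 - 7*p + 5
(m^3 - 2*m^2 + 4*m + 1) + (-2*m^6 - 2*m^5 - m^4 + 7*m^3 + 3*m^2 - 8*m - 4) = -2*m^6 - 2*m^5 - m^4 + 8*m^3 + m^2 - 4*m - 3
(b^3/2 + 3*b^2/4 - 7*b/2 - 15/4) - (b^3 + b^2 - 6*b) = -b^3/2 - b^2/4 + 5*b/2 - 15/4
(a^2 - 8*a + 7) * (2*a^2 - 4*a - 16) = 2*a^4 - 20*a^3 + 30*a^2 + 100*a - 112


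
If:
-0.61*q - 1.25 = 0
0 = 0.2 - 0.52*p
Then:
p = 0.38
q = -2.05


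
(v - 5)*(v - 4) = v^2 - 9*v + 20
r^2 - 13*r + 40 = (r - 8)*(r - 5)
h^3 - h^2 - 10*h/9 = h*(h - 5/3)*(h + 2/3)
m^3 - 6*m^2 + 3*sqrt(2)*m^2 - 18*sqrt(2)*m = m*(m - 6)*(m + 3*sqrt(2))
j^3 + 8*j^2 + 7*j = j*(j + 1)*(j + 7)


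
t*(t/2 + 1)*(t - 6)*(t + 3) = t^4/2 - t^3/2 - 12*t^2 - 18*t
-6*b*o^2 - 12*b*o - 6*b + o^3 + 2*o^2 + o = (-6*b + o)*(o + 1)^2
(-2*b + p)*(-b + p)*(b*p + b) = 2*b^3*p + 2*b^3 - 3*b^2*p^2 - 3*b^2*p + b*p^3 + b*p^2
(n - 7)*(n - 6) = n^2 - 13*n + 42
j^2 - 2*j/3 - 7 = (j - 3)*(j + 7/3)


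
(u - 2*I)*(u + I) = u^2 - I*u + 2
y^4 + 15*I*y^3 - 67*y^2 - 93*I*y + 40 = (y + I)^2*(y + 5*I)*(y + 8*I)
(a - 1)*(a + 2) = a^2 + a - 2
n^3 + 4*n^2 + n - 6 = (n - 1)*(n + 2)*(n + 3)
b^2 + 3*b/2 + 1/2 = (b + 1/2)*(b + 1)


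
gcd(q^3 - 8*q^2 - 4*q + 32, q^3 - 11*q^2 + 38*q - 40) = q - 2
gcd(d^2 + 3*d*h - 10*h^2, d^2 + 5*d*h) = d + 5*h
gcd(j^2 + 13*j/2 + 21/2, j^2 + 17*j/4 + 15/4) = j + 3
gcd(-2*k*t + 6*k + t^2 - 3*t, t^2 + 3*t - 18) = t - 3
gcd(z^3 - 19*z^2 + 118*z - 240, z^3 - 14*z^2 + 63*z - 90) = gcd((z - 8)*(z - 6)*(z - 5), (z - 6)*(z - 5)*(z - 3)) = z^2 - 11*z + 30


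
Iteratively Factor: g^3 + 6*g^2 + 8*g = (g + 2)*(g^2 + 4*g) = (g + 2)*(g + 4)*(g)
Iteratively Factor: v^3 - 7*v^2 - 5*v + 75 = (v + 3)*(v^2 - 10*v + 25) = (v - 5)*(v + 3)*(v - 5)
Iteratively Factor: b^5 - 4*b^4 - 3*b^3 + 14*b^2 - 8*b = (b + 2)*(b^4 - 6*b^3 + 9*b^2 - 4*b) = (b - 1)*(b + 2)*(b^3 - 5*b^2 + 4*b) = (b - 4)*(b - 1)*(b + 2)*(b^2 - b) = (b - 4)*(b - 1)^2*(b + 2)*(b)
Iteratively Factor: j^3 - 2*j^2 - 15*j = (j - 5)*(j^2 + 3*j) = (j - 5)*(j + 3)*(j)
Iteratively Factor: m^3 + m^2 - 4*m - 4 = (m - 2)*(m^2 + 3*m + 2) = (m - 2)*(m + 1)*(m + 2)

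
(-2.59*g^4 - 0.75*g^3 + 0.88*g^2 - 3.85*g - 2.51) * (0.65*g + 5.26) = -1.6835*g^5 - 14.1109*g^4 - 3.373*g^3 + 2.1263*g^2 - 21.8825*g - 13.2026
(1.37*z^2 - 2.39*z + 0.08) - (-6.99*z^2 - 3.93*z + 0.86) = 8.36*z^2 + 1.54*z - 0.78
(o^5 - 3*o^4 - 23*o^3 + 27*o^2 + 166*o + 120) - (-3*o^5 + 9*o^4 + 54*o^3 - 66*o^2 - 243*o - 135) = 4*o^5 - 12*o^4 - 77*o^3 + 93*o^2 + 409*o + 255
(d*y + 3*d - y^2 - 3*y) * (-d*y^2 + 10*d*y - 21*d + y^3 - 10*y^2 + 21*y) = -d^2*y^3 + 7*d^2*y^2 + 9*d^2*y - 63*d^2 + 2*d*y^4 - 14*d*y^3 - 18*d*y^2 + 126*d*y - y^5 + 7*y^4 + 9*y^3 - 63*y^2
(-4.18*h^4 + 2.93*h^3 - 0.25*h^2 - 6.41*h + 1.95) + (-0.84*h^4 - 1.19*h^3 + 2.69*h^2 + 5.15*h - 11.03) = -5.02*h^4 + 1.74*h^3 + 2.44*h^2 - 1.26*h - 9.08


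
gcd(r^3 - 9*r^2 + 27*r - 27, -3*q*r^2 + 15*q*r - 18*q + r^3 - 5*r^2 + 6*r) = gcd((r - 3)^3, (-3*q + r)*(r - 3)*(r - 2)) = r - 3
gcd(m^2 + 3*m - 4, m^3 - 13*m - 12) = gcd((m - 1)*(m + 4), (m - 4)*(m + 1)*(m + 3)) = 1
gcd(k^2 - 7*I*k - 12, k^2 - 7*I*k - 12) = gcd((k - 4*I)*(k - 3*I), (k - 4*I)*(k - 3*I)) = k^2 - 7*I*k - 12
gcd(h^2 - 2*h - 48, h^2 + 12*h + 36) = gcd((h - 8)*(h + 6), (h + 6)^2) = h + 6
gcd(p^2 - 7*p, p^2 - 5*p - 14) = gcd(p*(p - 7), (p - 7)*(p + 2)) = p - 7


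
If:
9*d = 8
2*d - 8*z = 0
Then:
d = 8/9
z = 2/9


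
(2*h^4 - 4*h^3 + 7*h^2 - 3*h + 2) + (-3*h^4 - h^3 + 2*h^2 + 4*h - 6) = -h^4 - 5*h^3 + 9*h^2 + h - 4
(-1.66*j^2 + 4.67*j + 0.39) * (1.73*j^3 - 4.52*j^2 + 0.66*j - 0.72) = -2.8718*j^5 + 15.5823*j^4 - 21.5293*j^3 + 2.5146*j^2 - 3.105*j - 0.2808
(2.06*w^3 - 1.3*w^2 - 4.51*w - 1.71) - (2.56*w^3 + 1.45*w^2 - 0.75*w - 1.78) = -0.5*w^3 - 2.75*w^2 - 3.76*w + 0.0700000000000001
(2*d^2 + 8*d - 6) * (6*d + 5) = 12*d^3 + 58*d^2 + 4*d - 30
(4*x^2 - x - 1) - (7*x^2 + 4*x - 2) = -3*x^2 - 5*x + 1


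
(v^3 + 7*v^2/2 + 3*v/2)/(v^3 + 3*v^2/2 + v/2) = (v + 3)/(v + 1)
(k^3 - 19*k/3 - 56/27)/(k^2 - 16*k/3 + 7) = (27*k^3 - 171*k - 56)/(9*(3*k^2 - 16*k + 21))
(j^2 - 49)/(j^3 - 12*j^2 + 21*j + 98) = (j + 7)/(j^2 - 5*j - 14)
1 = 1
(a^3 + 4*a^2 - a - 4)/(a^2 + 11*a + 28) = (a^2 - 1)/(a + 7)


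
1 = 1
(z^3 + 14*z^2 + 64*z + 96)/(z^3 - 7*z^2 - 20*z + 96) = (z^2 + 10*z + 24)/(z^2 - 11*z + 24)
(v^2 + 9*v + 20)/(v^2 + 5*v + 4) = (v + 5)/(v + 1)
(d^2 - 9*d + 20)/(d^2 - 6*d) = (d^2 - 9*d + 20)/(d*(d - 6))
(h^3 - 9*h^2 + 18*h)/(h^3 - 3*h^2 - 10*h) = (-h^2 + 9*h - 18)/(-h^2 + 3*h + 10)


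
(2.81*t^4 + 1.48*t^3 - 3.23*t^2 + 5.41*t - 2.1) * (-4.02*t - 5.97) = -11.2962*t^5 - 22.7253*t^4 + 4.149*t^3 - 2.4651*t^2 - 23.8557*t + 12.537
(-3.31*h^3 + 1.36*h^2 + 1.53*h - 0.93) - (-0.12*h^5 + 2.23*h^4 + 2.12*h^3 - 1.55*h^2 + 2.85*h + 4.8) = 0.12*h^5 - 2.23*h^4 - 5.43*h^3 + 2.91*h^2 - 1.32*h - 5.73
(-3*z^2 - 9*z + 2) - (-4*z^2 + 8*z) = z^2 - 17*z + 2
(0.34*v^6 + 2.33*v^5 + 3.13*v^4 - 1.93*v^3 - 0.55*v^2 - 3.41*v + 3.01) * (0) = 0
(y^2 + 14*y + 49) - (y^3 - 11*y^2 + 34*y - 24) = -y^3 + 12*y^2 - 20*y + 73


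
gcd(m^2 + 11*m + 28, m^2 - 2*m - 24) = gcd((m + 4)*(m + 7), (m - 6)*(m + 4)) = m + 4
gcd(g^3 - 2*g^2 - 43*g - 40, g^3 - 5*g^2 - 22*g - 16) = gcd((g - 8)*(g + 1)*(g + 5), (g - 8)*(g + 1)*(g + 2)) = g^2 - 7*g - 8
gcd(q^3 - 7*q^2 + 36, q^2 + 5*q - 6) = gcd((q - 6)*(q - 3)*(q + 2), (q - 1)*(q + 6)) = 1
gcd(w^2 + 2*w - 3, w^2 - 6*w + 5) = w - 1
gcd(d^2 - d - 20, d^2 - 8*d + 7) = 1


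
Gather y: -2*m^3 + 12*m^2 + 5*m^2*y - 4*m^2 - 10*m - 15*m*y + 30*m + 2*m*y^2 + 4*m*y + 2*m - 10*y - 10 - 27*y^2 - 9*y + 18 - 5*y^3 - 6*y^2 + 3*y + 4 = -2*m^3 + 8*m^2 + 22*m - 5*y^3 + y^2*(2*m - 33) + y*(5*m^2 - 11*m - 16) + 12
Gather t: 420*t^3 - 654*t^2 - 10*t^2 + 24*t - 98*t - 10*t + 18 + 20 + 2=420*t^3 - 664*t^2 - 84*t + 40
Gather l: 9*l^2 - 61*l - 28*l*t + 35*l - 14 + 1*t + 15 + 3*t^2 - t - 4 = 9*l^2 + l*(-28*t - 26) + 3*t^2 - 3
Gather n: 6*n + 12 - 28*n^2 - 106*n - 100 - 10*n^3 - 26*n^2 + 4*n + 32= -10*n^3 - 54*n^2 - 96*n - 56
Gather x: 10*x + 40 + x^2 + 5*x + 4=x^2 + 15*x + 44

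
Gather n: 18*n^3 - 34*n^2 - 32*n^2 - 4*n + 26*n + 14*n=18*n^3 - 66*n^2 + 36*n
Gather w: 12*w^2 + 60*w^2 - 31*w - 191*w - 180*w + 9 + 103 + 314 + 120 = 72*w^2 - 402*w + 546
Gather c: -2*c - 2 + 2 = -2*c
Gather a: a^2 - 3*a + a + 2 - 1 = a^2 - 2*a + 1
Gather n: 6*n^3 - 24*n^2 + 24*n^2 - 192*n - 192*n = 6*n^3 - 384*n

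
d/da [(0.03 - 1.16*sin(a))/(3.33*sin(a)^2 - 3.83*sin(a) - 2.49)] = (3.8628*sin(a)^2 - 0.1998*sin(a) + 3.0033)*cos(a)/(11.0889*sin(a)^4 - 25.5078*sin(a)^3 - 1.9145*sin(a)^2 + 19.0734*sin(a) + 6.2001)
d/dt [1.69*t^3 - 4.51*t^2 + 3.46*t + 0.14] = 5.07*t^2 - 9.02*t + 3.46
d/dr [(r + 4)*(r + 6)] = 2*r + 10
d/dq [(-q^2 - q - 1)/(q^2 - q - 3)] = 2*(q^2 + 4*q + 1)/(q^4 - 2*q^3 - 5*q^2 + 6*q + 9)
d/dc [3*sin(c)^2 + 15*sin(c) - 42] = 3*(2*sin(c) + 5)*cos(c)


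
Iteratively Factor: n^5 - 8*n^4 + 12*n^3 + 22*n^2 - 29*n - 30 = (n - 3)*(n^4 - 5*n^3 - 3*n^2 + 13*n + 10) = (n - 3)*(n + 1)*(n^3 - 6*n^2 + 3*n + 10) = (n - 3)*(n - 2)*(n + 1)*(n^2 - 4*n - 5) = (n - 3)*(n - 2)*(n + 1)^2*(n - 5)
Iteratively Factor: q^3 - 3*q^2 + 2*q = (q)*(q^2 - 3*q + 2) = q*(q - 2)*(q - 1)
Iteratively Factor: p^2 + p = (p + 1)*(p)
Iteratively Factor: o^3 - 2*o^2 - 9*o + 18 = (o + 3)*(o^2 - 5*o + 6) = (o - 2)*(o + 3)*(o - 3)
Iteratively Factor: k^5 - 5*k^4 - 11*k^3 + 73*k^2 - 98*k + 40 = (k - 1)*(k^4 - 4*k^3 - 15*k^2 + 58*k - 40) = (k - 5)*(k - 1)*(k^3 + k^2 - 10*k + 8) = (k - 5)*(k - 1)*(k + 4)*(k^2 - 3*k + 2) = (k - 5)*(k - 1)^2*(k + 4)*(k - 2)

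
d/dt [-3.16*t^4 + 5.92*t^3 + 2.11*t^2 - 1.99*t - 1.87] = -12.64*t^3 + 17.76*t^2 + 4.22*t - 1.99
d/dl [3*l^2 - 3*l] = 6*l - 3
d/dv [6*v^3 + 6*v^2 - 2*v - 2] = 18*v^2 + 12*v - 2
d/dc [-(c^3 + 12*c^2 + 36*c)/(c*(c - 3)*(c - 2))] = (17*c^2 + 60*c - 252)/(c^4 - 10*c^3 + 37*c^2 - 60*c + 36)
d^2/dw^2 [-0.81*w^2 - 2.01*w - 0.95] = -1.62000000000000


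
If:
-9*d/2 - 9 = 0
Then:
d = -2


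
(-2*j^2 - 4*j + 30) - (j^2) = -3*j^2 - 4*j + 30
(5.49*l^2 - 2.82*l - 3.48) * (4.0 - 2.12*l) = -11.6388*l^3 + 27.9384*l^2 - 3.9024*l - 13.92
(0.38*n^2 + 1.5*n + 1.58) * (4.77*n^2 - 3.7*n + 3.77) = 1.8126*n^4 + 5.749*n^3 + 3.4192*n^2 - 0.191000000000001*n + 5.9566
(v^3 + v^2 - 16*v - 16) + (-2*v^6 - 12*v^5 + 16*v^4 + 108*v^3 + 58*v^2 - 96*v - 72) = -2*v^6 - 12*v^5 + 16*v^4 + 109*v^3 + 59*v^2 - 112*v - 88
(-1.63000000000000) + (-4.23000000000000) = -5.86000000000000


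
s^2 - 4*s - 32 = (s - 8)*(s + 4)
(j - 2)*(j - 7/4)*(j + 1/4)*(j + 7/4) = j^4 - 7*j^3/4 - 57*j^2/16 + 343*j/64 + 49/32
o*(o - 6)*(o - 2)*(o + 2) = o^4 - 6*o^3 - 4*o^2 + 24*o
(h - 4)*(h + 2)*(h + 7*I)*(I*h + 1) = I*h^4 - 6*h^3 - 2*I*h^3 + 12*h^2 - I*h^2 + 48*h - 14*I*h - 56*I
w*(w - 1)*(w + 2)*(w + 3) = w^4 + 4*w^3 + w^2 - 6*w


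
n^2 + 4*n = n*(n + 4)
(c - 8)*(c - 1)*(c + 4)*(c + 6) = c^4 + c^3 - 58*c^2 - 136*c + 192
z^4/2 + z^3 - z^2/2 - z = z*(z/2 + 1/2)*(z - 1)*(z + 2)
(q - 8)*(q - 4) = q^2 - 12*q + 32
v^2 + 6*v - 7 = (v - 1)*(v + 7)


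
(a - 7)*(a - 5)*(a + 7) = a^3 - 5*a^2 - 49*a + 245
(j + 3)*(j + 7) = j^2 + 10*j + 21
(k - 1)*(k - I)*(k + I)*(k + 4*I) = k^4 - k^3 + 4*I*k^3 + k^2 - 4*I*k^2 - k + 4*I*k - 4*I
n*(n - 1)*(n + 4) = n^3 + 3*n^2 - 4*n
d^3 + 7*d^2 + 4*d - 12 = (d - 1)*(d + 2)*(d + 6)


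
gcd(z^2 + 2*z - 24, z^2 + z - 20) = z - 4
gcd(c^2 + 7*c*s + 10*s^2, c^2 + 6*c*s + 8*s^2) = c + 2*s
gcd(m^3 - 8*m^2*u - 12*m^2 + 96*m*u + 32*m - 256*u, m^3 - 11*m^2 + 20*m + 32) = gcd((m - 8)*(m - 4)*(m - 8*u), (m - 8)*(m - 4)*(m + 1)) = m^2 - 12*m + 32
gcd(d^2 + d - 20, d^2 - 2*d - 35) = d + 5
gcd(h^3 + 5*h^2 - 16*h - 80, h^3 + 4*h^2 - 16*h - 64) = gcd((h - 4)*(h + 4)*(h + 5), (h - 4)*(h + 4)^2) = h^2 - 16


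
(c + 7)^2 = c^2 + 14*c + 49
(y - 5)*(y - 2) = y^2 - 7*y + 10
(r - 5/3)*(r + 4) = r^2 + 7*r/3 - 20/3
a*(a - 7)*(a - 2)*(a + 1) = a^4 - 8*a^3 + 5*a^2 + 14*a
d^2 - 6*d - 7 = (d - 7)*(d + 1)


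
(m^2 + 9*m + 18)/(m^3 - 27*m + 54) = (m + 3)/(m^2 - 6*m + 9)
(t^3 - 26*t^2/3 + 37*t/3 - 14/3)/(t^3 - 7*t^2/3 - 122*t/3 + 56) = (3*t^2 - 5*t + 2)/(3*t^2 + 14*t - 24)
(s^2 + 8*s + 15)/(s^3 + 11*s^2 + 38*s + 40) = (s + 3)/(s^2 + 6*s + 8)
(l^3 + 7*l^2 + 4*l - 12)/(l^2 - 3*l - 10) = (l^2 + 5*l - 6)/(l - 5)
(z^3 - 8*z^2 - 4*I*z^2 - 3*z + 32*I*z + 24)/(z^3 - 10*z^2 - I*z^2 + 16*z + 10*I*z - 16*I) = (z - 3*I)/(z - 2)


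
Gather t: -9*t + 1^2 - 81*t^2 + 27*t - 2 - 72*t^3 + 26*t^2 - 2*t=-72*t^3 - 55*t^2 + 16*t - 1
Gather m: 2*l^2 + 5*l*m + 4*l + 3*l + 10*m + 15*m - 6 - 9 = 2*l^2 + 7*l + m*(5*l + 25) - 15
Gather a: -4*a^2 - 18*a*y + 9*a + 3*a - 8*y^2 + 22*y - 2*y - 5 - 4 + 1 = -4*a^2 + a*(12 - 18*y) - 8*y^2 + 20*y - 8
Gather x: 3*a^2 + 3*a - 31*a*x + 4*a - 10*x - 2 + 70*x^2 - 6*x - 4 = 3*a^2 + 7*a + 70*x^2 + x*(-31*a - 16) - 6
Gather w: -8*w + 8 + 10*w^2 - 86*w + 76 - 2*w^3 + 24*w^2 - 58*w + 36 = -2*w^3 + 34*w^2 - 152*w + 120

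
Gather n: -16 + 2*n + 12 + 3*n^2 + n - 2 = 3*n^2 + 3*n - 6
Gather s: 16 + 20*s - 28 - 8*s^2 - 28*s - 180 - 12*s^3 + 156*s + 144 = -12*s^3 - 8*s^2 + 148*s - 48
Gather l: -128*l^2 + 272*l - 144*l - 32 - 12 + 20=-128*l^2 + 128*l - 24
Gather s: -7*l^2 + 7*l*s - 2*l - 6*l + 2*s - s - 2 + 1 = -7*l^2 - 8*l + s*(7*l + 1) - 1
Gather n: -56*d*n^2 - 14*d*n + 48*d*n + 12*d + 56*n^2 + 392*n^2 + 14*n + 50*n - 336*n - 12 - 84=12*d + n^2*(448 - 56*d) + n*(34*d - 272) - 96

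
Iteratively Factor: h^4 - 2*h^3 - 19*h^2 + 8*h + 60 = (h - 5)*(h^3 + 3*h^2 - 4*h - 12) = (h - 5)*(h + 3)*(h^2 - 4) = (h - 5)*(h + 2)*(h + 3)*(h - 2)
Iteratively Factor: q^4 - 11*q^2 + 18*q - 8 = (q + 4)*(q^3 - 4*q^2 + 5*q - 2) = (q - 2)*(q + 4)*(q^2 - 2*q + 1) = (q - 2)*(q - 1)*(q + 4)*(q - 1)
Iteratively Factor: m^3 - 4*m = (m - 2)*(m^2 + 2*m) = m*(m - 2)*(m + 2)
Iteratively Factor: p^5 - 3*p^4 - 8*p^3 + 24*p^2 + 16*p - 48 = (p + 2)*(p^4 - 5*p^3 + 2*p^2 + 20*p - 24) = (p - 3)*(p + 2)*(p^3 - 2*p^2 - 4*p + 8) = (p - 3)*(p - 2)*(p + 2)*(p^2 - 4) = (p - 3)*(p - 2)*(p + 2)^2*(p - 2)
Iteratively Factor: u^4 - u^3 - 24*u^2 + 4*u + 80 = (u - 5)*(u^3 + 4*u^2 - 4*u - 16) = (u - 5)*(u + 2)*(u^2 + 2*u - 8) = (u - 5)*(u - 2)*(u + 2)*(u + 4)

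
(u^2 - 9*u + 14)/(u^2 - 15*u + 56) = (u - 2)/(u - 8)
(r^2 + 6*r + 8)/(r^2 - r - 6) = (r + 4)/(r - 3)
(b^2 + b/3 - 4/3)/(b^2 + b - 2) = (b + 4/3)/(b + 2)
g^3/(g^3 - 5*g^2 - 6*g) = g^2/(g^2 - 5*g - 6)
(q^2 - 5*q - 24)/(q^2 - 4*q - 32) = (q + 3)/(q + 4)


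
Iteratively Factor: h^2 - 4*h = (h - 4)*(h)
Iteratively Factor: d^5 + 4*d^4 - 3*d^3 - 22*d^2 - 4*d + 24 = (d - 1)*(d^4 + 5*d^3 + 2*d^2 - 20*d - 24) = (d - 1)*(d + 2)*(d^3 + 3*d^2 - 4*d - 12) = (d - 1)*(d + 2)^2*(d^2 + d - 6) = (d - 1)*(d + 2)^2*(d + 3)*(d - 2)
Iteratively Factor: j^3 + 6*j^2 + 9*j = (j + 3)*(j^2 + 3*j) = (j + 3)^2*(j)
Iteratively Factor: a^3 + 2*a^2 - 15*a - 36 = (a + 3)*(a^2 - a - 12) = (a - 4)*(a + 3)*(a + 3)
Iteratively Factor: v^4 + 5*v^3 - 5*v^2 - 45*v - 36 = (v - 3)*(v^3 + 8*v^2 + 19*v + 12) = (v - 3)*(v + 1)*(v^2 + 7*v + 12) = (v - 3)*(v + 1)*(v + 4)*(v + 3)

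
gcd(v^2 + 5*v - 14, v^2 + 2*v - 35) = v + 7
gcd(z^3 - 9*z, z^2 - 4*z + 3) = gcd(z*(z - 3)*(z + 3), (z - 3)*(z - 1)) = z - 3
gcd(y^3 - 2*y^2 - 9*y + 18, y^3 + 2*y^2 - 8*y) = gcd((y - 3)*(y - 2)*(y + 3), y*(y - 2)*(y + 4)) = y - 2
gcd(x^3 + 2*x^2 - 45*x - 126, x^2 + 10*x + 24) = x + 6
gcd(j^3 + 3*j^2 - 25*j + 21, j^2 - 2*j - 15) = 1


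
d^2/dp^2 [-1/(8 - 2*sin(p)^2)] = (-2*sin(p)^4 - 5*sin(p)^2 + 4)/(sin(p)^2 - 4)^3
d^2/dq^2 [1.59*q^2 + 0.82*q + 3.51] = 3.18000000000000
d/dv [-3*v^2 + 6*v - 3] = 6 - 6*v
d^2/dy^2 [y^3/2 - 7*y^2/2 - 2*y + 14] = 3*y - 7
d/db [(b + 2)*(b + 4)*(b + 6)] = 3*b^2 + 24*b + 44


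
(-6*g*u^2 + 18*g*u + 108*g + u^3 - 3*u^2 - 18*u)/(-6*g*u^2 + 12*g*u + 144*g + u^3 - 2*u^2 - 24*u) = (u + 3)/(u + 4)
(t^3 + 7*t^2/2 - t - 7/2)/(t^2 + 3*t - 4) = (2*t^2 + 9*t + 7)/(2*(t + 4))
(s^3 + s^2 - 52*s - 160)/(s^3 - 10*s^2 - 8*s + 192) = (s + 5)/(s - 6)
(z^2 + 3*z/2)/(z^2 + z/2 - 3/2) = z/(z - 1)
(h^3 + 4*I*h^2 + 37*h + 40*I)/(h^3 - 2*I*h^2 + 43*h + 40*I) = (h^2 + 3*I*h + 40)/(h^2 - 3*I*h + 40)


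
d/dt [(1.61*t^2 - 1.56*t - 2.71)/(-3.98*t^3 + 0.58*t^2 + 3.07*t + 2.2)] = (6.4078*t^4 - 12.4176*t^3 - 26.5099*t^2 + 10.2276*t + 4.8877)/(15.8404*t^6 - 4.6168*t^5 - 24.1008*t^4 - 13.9508*t^3 + 11.9769*t^2 + 13.508*t + 4.84)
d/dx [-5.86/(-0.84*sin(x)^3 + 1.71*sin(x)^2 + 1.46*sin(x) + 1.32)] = (-14.7672*sin(x)^2 + 20.0412*sin(x) + 8.5556)*cos(x)/(-0.84*sin(x)^3 + 1.71*sin(x)^2 + 1.46*sin(x) + 1.32)^2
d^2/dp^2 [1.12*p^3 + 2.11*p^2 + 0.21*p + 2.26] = 6.72*p + 4.22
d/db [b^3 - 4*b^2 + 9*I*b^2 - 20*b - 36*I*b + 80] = 3*b^2 + b*(-8 + 18*I) - 20 - 36*I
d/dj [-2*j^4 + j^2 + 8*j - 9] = -8*j^3 + 2*j + 8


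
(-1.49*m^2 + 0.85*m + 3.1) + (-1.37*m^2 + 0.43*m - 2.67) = -2.86*m^2 + 1.28*m + 0.43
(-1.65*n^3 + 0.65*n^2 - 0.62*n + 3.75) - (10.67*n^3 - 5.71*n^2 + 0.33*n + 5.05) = -12.32*n^3 + 6.36*n^2 - 0.95*n - 1.3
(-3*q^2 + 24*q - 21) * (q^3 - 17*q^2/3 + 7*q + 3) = -3*q^5 + 41*q^4 - 178*q^3 + 278*q^2 - 75*q - 63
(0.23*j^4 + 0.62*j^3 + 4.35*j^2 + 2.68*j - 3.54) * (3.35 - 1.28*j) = -0.2944*j^5 - 0.0230999999999999*j^4 - 3.491*j^3 + 11.1421*j^2 + 13.5092*j - 11.859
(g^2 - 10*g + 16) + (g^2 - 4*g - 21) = 2*g^2 - 14*g - 5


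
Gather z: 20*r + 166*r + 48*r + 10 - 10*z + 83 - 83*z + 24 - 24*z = 234*r - 117*z + 117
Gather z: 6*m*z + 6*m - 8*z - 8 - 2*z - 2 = 6*m + z*(6*m - 10) - 10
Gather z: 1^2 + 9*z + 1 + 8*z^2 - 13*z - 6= 8*z^2 - 4*z - 4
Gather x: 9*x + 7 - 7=9*x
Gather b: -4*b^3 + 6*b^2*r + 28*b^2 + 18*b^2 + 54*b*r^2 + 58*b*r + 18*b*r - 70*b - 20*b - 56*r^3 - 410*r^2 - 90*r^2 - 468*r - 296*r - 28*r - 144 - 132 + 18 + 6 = -4*b^3 + b^2*(6*r + 46) + b*(54*r^2 + 76*r - 90) - 56*r^3 - 500*r^2 - 792*r - 252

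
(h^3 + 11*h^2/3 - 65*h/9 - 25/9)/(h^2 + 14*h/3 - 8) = (9*h^3 + 33*h^2 - 65*h - 25)/(3*(3*h^2 + 14*h - 24))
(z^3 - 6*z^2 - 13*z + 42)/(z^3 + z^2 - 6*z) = (z - 7)/z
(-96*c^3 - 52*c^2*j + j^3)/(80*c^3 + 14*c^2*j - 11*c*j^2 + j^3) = (-6*c - j)/(5*c - j)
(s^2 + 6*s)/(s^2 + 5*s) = (s + 6)/(s + 5)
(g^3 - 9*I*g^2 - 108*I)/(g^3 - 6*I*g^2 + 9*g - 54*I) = (g - 6*I)/(g - 3*I)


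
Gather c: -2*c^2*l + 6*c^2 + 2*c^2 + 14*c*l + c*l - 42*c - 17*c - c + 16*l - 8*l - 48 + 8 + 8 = c^2*(8 - 2*l) + c*(15*l - 60) + 8*l - 32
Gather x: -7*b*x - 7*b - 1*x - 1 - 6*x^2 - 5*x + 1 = -7*b - 6*x^2 + x*(-7*b - 6)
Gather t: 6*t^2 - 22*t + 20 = 6*t^2 - 22*t + 20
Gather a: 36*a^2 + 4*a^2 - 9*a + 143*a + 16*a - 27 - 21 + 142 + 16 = 40*a^2 + 150*a + 110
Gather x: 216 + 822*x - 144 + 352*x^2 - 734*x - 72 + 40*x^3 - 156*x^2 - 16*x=40*x^3 + 196*x^2 + 72*x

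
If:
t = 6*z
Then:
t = 6*z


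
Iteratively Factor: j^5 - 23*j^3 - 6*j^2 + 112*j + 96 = (j + 2)*(j^4 - 2*j^3 - 19*j^2 + 32*j + 48) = (j - 4)*(j + 2)*(j^3 + 2*j^2 - 11*j - 12) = (j - 4)*(j - 3)*(j + 2)*(j^2 + 5*j + 4) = (j - 4)*(j - 3)*(j + 1)*(j + 2)*(j + 4)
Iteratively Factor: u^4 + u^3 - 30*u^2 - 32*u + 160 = (u + 4)*(u^3 - 3*u^2 - 18*u + 40) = (u + 4)^2*(u^2 - 7*u + 10) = (u - 2)*(u + 4)^2*(u - 5)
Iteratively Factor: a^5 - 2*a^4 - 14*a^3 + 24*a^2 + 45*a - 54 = (a - 3)*(a^4 + a^3 - 11*a^2 - 9*a + 18) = (a - 3)*(a - 1)*(a^3 + 2*a^2 - 9*a - 18) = (a - 3)*(a - 1)*(a + 3)*(a^2 - a - 6) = (a - 3)*(a - 1)*(a + 2)*(a + 3)*(a - 3)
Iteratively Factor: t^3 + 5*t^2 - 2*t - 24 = (t - 2)*(t^2 + 7*t + 12) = (t - 2)*(t + 4)*(t + 3)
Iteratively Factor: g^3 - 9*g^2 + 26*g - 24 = (g - 4)*(g^2 - 5*g + 6) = (g - 4)*(g - 2)*(g - 3)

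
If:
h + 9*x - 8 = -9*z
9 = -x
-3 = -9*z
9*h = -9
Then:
No Solution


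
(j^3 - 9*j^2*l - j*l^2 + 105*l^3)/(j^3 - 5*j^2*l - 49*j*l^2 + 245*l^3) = (j + 3*l)/(j + 7*l)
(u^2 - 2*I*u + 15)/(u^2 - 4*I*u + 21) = (u - 5*I)/(u - 7*I)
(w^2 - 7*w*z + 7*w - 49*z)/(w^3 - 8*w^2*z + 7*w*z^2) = (-w - 7)/(w*(-w + z))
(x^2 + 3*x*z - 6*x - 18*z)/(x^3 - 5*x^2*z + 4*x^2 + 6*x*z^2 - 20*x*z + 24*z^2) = (x^2 + 3*x*z - 6*x - 18*z)/(x^3 - 5*x^2*z + 4*x^2 + 6*x*z^2 - 20*x*z + 24*z^2)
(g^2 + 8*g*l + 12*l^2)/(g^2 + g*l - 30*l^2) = (g + 2*l)/(g - 5*l)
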